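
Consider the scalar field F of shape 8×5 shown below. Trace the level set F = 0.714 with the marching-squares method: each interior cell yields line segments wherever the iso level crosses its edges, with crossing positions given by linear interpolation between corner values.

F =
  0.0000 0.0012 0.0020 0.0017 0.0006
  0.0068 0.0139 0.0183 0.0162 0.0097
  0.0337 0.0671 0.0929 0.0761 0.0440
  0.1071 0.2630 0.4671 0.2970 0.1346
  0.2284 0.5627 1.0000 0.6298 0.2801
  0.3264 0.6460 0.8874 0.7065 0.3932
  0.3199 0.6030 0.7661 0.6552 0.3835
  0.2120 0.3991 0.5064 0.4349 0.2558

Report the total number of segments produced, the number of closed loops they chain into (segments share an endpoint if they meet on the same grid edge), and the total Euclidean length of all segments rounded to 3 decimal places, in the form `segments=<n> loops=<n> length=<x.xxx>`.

cell (3,1): code 0100 → (3.463,2.000)–(4.000,1.346)
cell (3,2): code 1000 → (4.000,2.773)–(3.463,2.000)
cell (4,1): code 0110 → (4.000,1.346)–(5.000,1.282)
cell (4,2): code 1001 → (5.000,2.959)–(4.000,2.773)
cell (5,1): code 0110 → (5.000,1.282)–(6.000,1.681)
cell (5,2): code 1001 → (6.000,2.470)–(5.000,2.959)
cell (6,1): code 0010 → (6.000,1.681)–(6.201,2.000)
cell (6,2): code 0001 → (6.201,2.000)–(6.000,2.470)
total: 8 segments, chained into 1 closed loop(s), length Σ = 6.883625

segments=8 loops=1 length=6.884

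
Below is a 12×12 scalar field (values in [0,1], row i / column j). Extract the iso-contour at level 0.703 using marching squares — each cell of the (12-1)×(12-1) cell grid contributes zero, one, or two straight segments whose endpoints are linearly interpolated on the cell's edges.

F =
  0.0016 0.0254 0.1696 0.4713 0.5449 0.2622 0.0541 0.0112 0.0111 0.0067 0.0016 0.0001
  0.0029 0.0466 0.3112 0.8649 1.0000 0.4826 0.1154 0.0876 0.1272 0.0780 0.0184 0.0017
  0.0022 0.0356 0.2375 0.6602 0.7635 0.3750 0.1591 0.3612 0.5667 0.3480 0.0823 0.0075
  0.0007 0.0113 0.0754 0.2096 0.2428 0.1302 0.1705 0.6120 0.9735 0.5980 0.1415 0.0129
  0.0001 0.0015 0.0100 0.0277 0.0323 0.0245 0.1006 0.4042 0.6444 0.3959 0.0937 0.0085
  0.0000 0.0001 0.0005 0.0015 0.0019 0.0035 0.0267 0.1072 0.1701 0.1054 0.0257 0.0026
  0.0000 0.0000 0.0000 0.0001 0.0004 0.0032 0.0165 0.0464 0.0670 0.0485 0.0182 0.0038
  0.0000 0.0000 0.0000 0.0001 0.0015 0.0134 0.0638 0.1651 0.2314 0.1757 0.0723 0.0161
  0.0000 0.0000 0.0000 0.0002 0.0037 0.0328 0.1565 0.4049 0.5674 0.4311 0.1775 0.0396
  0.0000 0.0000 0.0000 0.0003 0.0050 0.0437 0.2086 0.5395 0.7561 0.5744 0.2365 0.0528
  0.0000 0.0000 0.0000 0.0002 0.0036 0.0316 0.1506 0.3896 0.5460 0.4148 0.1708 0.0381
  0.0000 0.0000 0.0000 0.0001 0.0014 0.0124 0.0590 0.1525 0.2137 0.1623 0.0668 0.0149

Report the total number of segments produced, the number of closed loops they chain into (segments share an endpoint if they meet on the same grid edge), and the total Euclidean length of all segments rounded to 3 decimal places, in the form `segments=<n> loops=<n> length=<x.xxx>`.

cell (0,2): code 0100 → (0.589,3.000)–(1.000,2.708)
cell (0,3): code 1100 → (0.347,4.000)–(0.589,3.000)
cell (0,4): code 1000 → (1.000,4.574)–(0.347,4.000)
cell (1,2): code 0010 → (1.000,2.708)–(1.791,3.000)
cell (1,3): code 0111 → (1.791,3.000)–(2.000,3.414)
cell (1,4): code 1001 → (2.000,4.156)–(1.000,4.574)
cell (2,3): code 0010 → (2.000,3.414)–(2.116,4.000)
cell (2,4): code 0001 → (2.116,4.000)–(2.000,4.156)
cell (2,7): code 0100 → (2.335,8.000)–(3.000,7.252)
cell (2,8): code 1000 → (3.000,8.720)–(2.335,8.000)
cell (3,7): code 0010 → (3.000,7.252)–(3.822,8.000)
cell (3,8): code 0001 → (3.822,8.000)–(3.000,8.720)
cell (8,7): code 0100 → (8.719,8.000)–(9.000,7.755)
cell (8,8): code 1000 → (9.000,8.292)–(8.719,8.000)
cell (9,7): code 0010 → (9.000,7.755)–(9.253,8.000)
cell (9,8): code 0001 → (9.253,8.000)–(9.000,8.292)
total: 16 segments, chained into 3 closed loop(s), length Σ = 11.288394

segments=16 loops=3 length=11.288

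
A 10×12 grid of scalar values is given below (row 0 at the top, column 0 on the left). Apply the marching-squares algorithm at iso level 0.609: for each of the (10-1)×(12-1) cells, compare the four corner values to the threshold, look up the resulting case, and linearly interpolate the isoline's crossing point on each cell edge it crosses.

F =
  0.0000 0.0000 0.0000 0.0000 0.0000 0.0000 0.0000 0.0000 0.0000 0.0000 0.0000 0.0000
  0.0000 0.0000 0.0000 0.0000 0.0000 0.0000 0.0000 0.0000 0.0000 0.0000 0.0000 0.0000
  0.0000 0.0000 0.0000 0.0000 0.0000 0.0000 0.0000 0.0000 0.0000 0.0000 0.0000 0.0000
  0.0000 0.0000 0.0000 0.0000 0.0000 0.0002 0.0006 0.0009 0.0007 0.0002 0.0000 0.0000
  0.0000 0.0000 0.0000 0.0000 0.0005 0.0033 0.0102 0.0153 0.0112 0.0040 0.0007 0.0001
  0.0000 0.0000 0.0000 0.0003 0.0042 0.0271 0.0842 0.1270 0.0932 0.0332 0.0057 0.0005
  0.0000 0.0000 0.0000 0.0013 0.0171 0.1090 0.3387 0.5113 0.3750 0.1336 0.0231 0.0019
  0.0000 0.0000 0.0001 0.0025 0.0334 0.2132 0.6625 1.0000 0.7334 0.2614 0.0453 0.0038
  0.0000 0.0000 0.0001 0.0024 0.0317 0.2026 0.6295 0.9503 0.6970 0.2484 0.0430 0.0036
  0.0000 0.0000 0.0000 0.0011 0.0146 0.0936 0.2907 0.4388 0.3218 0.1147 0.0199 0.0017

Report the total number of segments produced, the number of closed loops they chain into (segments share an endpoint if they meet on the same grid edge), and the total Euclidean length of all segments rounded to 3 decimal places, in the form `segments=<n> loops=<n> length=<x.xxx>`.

segments=10 loops=1 length=7.569

cell (6,5): code 0100 → (6.835,6.000)–(7.000,5.881)
cell (6,6): code 1100 → (6.200,7.000)–(6.835,6.000)
cell (6,7): code 1100 → (6.653,8.000)–(6.200,7.000)
cell (6,8): code 1000 → (7.000,8.264)–(6.653,8.000)
cell (7,5): code 0110 → (7.000,5.881)–(8.000,5.952)
cell (7,8): code 1001 → (8.000,8.196)–(7.000,8.264)
cell (8,5): code 0010 → (8.000,5.952)–(8.061,6.000)
cell (8,6): code 0011 → (8.061,6.000)–(8.667,7.000)
cell (8,7): code 0011 → (8.667,7.000)–(8.235,8.000)
cell (8,8): code 0001 → (8.235,8.000)–(8.000,8.196)
total: 10 segments, chained into 1 closed loop(s), length Σ = 7.568878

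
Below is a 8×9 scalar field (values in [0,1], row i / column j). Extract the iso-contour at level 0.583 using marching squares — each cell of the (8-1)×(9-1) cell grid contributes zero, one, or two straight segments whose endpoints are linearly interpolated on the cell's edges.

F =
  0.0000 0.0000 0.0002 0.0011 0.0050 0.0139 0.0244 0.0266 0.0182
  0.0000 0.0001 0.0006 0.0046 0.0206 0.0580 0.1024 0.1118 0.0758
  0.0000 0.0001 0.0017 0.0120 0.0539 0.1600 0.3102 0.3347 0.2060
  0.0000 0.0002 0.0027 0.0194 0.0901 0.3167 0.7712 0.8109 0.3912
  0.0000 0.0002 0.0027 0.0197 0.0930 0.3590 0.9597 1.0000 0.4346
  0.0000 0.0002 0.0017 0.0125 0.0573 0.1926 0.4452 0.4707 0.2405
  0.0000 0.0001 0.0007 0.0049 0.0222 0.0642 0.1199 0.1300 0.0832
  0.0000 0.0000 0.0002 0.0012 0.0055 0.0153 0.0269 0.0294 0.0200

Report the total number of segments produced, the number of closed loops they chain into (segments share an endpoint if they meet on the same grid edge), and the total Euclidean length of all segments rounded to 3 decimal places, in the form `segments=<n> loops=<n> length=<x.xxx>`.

cell (2,5): code 0100 → (2.592,6.000)–(3.000,5.586)
cell (2,6): code 1100 → (2.521,7.000)–(2.592,6.000)
cell (2,7): code 1000 → (3.000,7.543)–(2.521,7.000)
cell (3,5): code 0110 → (3.000,5.586)–(4.000,5.373)
cell (3,7): code 1001 → (4.000,7.738)–(3.000,7.543)
cell (4,5): code 0010 → (4.000,5.373)–(4.732,6.000)
cell (4,6): code 0011 → (4.732,6.000)–(4.788,7.000)
cell (4,7): code 0001 → (4.788,7.000)–(4.000,7.738)
total: 8 segments, chained into 1 closed loop(s), length Σ = 7.393689

segments=8 loops=1 length=7.394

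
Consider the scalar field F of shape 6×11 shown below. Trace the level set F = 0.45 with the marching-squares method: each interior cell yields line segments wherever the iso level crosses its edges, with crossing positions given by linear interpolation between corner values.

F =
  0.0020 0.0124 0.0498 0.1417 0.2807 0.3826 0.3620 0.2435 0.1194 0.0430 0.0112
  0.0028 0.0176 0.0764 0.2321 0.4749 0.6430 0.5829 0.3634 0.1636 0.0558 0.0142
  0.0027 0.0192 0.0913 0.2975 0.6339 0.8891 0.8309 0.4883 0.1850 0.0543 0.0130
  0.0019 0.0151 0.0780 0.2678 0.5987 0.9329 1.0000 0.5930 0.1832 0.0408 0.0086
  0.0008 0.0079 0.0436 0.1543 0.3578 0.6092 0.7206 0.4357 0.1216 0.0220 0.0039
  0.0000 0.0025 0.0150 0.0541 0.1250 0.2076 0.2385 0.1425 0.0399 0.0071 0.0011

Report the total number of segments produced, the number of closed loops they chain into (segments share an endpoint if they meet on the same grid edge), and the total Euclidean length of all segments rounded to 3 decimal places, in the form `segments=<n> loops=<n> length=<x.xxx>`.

segments=16 loops=1 length=12.688

cell (0,3): code 0100 → (0.872,4.000)–(1.000,3.897)
cell (0,4): code 1100 → (0.259,5.000)–(0.872,4.000)
cell (0,5): code 1100 → (0.398,6.000)–(0.259,5.000)
cell (0,6): code 1000 → (1.000,6.605)–(0.398,6.000)
cell (1,3): code 0110 → (1.000,3.897)–(2.000,3.453)
cell (1,6): code 1101 → (1.693,7.000)–(1.000,6.605)
cell (1,7): code 1000 → (2.000,7.126)–(1.693,7.000)
cell (2,3): code 0110 → (2.000,3.453)–(3.000,3.551)
cell (2,7): code 1001 → (3.000,7.349)–(2.000,7.126)
cell (3,3): code 0010 → (3.000,3.551)–(3.617,4.000)
cell (3,4): code 0111 → (3.617,4.000)–(4.000,4.367)
cell (3,6): code 1011 → (4.000,6.950)–(3.909,7.000)
cell (3,7): code 0001 → (3.909,7.000)–(3.000,7.349)
cell (4,4): code 0010 → (4.000,4.367)–(4.396,5.000)
cell (4,5): code 0011 → (4.396,5.000)–(4.561,6.000)
cell (4,6): code 0001 → (4.561,6.000)–(4.000,6.950)
total: 16 segments, chained into 1 closed loop(s), length Σ = 12.688171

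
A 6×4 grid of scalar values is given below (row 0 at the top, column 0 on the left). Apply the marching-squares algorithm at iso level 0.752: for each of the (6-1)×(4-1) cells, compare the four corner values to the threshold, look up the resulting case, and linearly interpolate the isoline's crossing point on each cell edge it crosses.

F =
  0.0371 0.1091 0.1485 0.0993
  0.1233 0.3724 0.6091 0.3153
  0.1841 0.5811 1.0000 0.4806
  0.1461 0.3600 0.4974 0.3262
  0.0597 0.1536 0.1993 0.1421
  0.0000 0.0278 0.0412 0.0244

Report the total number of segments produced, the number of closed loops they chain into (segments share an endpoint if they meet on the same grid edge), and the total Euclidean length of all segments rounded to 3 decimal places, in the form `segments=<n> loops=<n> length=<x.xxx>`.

segments=4 loops=1 length=3.119

cell (1,1): code 0100 → (1.366,2.000)–(2.000,1.408)
cell (1,2): code 1000 → (2.000,2.477)–(1.366,2.000)
cell (2,1): code 0010 → (2.000,1.408)–(2.493,2.000)
cell (2,2): code 0001 → (2.493,2.000)–(2.000,2.477)
total: 4 segments, chained into 1 closed loop(s), length Σ = 3.119114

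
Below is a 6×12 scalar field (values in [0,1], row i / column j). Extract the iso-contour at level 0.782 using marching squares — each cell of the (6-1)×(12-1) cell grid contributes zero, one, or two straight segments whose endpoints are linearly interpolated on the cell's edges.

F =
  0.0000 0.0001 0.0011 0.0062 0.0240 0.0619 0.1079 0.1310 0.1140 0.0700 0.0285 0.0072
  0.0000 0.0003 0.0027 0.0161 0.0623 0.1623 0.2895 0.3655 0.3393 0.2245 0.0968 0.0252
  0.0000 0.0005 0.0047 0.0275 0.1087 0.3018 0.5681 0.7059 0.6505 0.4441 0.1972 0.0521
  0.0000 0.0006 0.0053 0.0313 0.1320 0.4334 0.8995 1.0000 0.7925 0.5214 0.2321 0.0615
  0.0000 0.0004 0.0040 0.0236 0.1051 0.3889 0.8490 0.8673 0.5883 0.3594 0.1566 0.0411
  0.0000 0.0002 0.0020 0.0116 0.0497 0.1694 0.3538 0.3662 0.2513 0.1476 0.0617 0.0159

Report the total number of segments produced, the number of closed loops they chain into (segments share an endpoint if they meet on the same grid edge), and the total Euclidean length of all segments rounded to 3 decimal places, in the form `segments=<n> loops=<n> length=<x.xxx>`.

segments=10 loops=1 length=6.588

cell (2,5): code 0100 → (2.645,6.000)–(3.000,5.748)
cell (2,6): code 1100 → (2.259,7.000)–(2.645,6.000)
cell (2,7): code 1100 → (2.926,8.000)–(2.259,7.000)
cell (2,8): code 1000 → (3.000,8.039)–(2.926,8.000)
cell (3,5): code 0110 → (3.000,5.748)–(4.000,5.854)
cell (3,7): code 1011 → (4.000,7.306)–(3.051,8.000)
cell (3,8): code 0001 → (3.051,8.000)–(3.000,8.039)
cell (4,5): code 0010 → (4.000,5.854)–(4.135,6.000)
cell (4,6): code 0011 → (4.135,6.000)–(4.170,7.000)
cell (4,7): code 0001 → (4.170,7.000)–(4.000,7.306)
total: 10 segments, chained into 1 closed loop(s), length Σ = 6.587720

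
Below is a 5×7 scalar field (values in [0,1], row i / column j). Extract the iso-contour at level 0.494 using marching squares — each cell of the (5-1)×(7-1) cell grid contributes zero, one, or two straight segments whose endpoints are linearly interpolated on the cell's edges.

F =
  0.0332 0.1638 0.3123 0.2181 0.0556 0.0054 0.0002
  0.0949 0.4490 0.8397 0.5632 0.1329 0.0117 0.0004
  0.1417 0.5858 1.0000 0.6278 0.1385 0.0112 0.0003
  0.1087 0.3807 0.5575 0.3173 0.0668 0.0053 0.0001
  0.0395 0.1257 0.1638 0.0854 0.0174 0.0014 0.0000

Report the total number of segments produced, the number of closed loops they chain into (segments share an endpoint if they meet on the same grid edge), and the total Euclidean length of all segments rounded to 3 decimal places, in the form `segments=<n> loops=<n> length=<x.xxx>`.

segments=12 loops=1 length=7.997

cell (0,1): code 0100 → (0.345,2.000)–(1.000,1.115)
cell (0,2): code 1100 → (0.799,3.000)–(0.345,2.000)
cell (0,3): code 1000 → (1.000,3.161)–(0.799,3.000)
cell (1,0): code 0100 → (1.329,1.000)–(2.000,0.793)
cell (1,1): code 1110 → (1.000,1.115)–(1.329,1.000)
cell (1,3): code 1001 → (2.000,3.273)–(1.000,3.161)
cell (2,0): code 0010 → (2.000,0.793)–(2.448,1.000)
cell (2,1): code 0111 → (2.448,1.000)–(3.000,1.641)
cell (2,2): code 1011 → (3.000,2.264)–(2.431,3.000)
cell (2,3): code 0001 → (2.431,3.000)–(2.000,3.273)
cell (3,1): code 0010 → (3.000,1.641)–(3.161,2.000)
cell (3,2): code 0001 → (3.161,2.000)–(3.000,2.264)
total: 12 segments, chained into 1 closed loop(s), length Σ = 7.996760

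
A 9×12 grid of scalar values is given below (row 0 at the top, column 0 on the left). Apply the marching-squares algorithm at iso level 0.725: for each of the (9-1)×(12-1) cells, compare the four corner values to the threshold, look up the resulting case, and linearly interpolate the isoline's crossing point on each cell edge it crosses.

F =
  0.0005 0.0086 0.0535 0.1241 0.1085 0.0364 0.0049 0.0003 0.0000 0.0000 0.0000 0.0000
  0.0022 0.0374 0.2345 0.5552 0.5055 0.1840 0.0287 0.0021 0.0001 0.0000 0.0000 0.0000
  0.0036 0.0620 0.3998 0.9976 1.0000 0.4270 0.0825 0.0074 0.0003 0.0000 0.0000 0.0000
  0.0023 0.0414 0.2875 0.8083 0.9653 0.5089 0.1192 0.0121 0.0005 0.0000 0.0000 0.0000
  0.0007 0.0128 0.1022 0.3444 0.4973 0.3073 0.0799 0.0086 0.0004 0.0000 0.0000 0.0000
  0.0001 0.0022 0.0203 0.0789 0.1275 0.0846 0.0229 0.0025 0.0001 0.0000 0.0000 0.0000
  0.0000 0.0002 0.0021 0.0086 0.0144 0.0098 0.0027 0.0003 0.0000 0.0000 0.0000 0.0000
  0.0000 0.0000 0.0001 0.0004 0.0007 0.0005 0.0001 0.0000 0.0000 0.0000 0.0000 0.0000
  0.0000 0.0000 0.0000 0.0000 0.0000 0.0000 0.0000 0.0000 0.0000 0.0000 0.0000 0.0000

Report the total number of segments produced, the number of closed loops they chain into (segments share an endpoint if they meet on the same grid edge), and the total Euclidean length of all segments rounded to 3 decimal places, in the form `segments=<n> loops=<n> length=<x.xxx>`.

cell (1,2): code 0100 → (1.384,3.000)–(2.000,2.544)
cell (1,3): code 1100 → (1.444,4.000)–(1.384,3.000)
cell (1,4): code 1000 → (2.000,4.480)–(1.444,4.000)
cell (2,2): code 0110 → (2.000,2.544)–(3.000,2.840)
cell (2,4): code 1001 → (3.000,4.527)–(2.000,4.480)
cell (3,2): code 0010 → (3.000,2.840)–(3.180,3.000)
cell (3,3): code 0011 → (3.180,3.000)–(3.513,4.000)
cell (3,4): code 0001 → (3.513,4.000)–(3.000,4.527)
total: 8 segments, chained into 1 closed loop(s), length Σ = 6.577105

segments=8 loops=1 length=6.577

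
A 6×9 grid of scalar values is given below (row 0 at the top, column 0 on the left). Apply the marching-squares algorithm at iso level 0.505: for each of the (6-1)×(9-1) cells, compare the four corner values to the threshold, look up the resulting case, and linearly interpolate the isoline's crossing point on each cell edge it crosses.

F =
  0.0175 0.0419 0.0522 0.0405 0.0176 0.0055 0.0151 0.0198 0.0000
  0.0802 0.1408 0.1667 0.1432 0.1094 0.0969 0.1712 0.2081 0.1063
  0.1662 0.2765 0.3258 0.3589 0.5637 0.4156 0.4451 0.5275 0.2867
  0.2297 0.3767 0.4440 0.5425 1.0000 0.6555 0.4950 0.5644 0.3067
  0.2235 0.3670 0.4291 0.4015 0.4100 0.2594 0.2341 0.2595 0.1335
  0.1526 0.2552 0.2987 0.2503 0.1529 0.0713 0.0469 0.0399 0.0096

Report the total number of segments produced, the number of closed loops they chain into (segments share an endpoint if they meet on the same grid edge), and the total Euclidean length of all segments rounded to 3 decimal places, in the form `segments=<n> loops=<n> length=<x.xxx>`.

cell (1,3): code 0100 → (1.871,4.000)–(2.000,3.713)
cell (1,4): code 1000 → (2.000,4.396)–(1.871,4.000)
cell (1,6): code 0100 → (1.930,7.000)–(2.000,6.727)
cell (1,7): code 1000 → (2.000,7.093)–(1.930,7.000)
cell (2,2): code 0100 → (2.796,3.000)–(3.000,2.619)
cell (2,3): code 1110 → (2.000,3.713)–(2.796,3.000)
cell (2,4): code 1101 → (2.373,5.000)–(2.000,4.396)
cell (2,5): code 1000 → (3.000,5.938)–(2.373,5.000)
cell (2,6): code 0110 → (2.000,6.727)–(3.000,6.144)
cell (2,7): code 1001 → (3.000,7.231)–(2.000,7.093)
cell (3,2): code 0010 → (3.000,2.619)–(3.266,3.000)
cell (3,3): code 0011 → (3.266,3.000)–(3.839,4.000)
cell (3,4): code 0011 → (3.839,4.000)–(3.380,5.000)
cell (3,5): code 0001 → (3.380,5.000)–(3.000,5.938)
cell (3,6): code 0010 → (3.000,6.144)–(3.195,7.000)
cell (3,7): code 0001 → (3.195,7.000)–(3.000,7.231)
total: 16 segments, chained into 2 closed loop(s), length Σ = 11.544084

segments=16 loops=2 length=11.544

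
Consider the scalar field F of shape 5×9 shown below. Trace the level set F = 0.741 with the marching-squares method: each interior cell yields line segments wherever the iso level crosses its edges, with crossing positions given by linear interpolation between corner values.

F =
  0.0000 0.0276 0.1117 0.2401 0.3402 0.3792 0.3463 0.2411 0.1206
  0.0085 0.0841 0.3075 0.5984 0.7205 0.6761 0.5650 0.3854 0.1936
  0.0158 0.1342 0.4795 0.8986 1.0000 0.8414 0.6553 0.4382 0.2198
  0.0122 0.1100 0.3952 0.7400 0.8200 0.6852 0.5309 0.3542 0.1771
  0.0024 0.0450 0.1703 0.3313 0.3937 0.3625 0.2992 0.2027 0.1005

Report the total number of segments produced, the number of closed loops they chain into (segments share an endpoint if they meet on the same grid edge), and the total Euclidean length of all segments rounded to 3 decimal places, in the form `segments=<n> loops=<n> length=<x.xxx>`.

cell (1,2): code 0100 → (1.475,3.000)–(2.000,2.624)
cell (1,3): code 1100 → (1.073,4.000)–(1.475,3.000)
cell (1,4): code 1100 → (1.393,5.000)–(1.073,4.000)
cell (1,5): code 1000 → (2.000,5.539)–(1.393,5.000)
cell (2,2): code 0010 → (2.000,2.624)–(2.994,3.000)
cell (2,3): code 0111 → (2.994,3.000)–(3.000,3.013)
cell (2,4): code 1011 → (3.000,4.586)–(2.643,5.000)
cell (2,5): code 0001 → (2.643,5.000)–(2.000,5.539)
cell (3,3): code 0010 → (3.000,3.013)–(3.185,4.000)
cell (3,4): code 0001 → (3.185,4.000)–(3.000,4.586)
total: 10 segments, chained into 1 closed loop(s), length Σ = 7.667346

segments=10 loops=1 length=7.667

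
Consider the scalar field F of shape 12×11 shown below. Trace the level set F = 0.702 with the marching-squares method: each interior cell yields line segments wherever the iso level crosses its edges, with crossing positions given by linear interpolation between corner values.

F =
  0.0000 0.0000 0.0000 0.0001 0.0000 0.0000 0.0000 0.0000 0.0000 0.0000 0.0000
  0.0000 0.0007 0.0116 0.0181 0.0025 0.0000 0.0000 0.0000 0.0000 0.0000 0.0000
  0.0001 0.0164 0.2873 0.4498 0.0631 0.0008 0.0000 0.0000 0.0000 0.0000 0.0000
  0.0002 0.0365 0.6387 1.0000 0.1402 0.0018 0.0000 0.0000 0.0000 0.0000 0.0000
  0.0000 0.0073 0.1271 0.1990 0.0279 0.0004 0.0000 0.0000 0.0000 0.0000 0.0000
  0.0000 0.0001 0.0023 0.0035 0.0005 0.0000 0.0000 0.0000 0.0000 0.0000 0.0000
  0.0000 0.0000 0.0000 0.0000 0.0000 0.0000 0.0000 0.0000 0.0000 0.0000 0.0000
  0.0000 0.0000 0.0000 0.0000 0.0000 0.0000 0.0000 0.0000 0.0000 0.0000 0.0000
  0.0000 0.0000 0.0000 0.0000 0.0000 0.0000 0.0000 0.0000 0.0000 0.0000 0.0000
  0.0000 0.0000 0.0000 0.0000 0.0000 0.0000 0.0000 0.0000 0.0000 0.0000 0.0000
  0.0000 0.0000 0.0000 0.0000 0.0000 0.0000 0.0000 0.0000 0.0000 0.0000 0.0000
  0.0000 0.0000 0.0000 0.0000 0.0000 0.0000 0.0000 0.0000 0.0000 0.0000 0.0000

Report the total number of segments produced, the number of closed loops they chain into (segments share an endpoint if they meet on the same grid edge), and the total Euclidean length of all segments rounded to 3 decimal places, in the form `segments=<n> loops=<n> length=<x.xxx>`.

segments=4 loops=1 length=3.043

cell (2,2): code 0100 → (2.458,3.000)–(3.000,2.175)
cell (2,3): code 1000 → (3.000,3.347)–(2.458,3.000)
cell (3,2): code 0010 → (3.000,2.175)–(3.372,3.000)
cell (3,3): code 0001 → (3.372,3.000)–(3.000,3.347)
total: 4 segments, chained into 1 closed loop(s), length Σ = 3.043047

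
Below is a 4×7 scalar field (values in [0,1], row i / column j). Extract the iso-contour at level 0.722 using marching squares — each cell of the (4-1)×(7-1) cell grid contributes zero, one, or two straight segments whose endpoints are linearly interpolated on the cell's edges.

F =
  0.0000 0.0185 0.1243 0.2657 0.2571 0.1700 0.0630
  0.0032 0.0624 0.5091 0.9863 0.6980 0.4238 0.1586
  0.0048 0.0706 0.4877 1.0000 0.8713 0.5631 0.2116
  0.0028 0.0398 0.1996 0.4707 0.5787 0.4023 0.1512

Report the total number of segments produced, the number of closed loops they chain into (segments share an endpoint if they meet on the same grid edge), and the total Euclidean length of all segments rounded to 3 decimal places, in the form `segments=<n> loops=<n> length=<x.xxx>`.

cell (0,2): code 0100 → (0.633,3.000)–(1.000,2.446)
cell (0,3): code 1000 → (1.000,3.917)–(0.633,3.000)
cell (1,2): code 0110 → (1.000,2.446)–(2.000,2.457)
cell (1,3): code 1101 → (1.138,4.000)–(1.000,3.917)
cell (1,4): code 1000 → (2.000,4.484)–(1.138,4.000)
cell (2,2): code 0010 → (2.000,2.457)–(2.525,3.000)
cell (2,3): code 0011 → (2.525,3.000)–(2.510,4.000)
cell (2,4): code 0001 → (2.510,4.000)–(2.000,4.484)
total: 8 segments, chained into 1 closed loop(s), length Σ = 6.260600

segments=8 loops=1 length=6.261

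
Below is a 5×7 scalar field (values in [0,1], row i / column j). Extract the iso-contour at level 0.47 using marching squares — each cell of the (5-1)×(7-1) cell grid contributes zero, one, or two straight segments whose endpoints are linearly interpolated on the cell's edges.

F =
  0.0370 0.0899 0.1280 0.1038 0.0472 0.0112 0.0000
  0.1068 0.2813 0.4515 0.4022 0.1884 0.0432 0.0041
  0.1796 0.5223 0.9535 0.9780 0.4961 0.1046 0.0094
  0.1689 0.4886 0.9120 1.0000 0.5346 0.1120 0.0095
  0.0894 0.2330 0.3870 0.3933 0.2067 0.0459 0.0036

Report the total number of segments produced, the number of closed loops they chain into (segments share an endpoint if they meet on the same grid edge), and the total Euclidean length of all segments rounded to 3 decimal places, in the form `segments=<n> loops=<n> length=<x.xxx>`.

segments=12 loops=1 length=9.723

cell (1,0): code 0100 → (1.783,1.000)–(2.000,0.847)
cell (1,1): code 1100 → (1.037,2.000)–(1.783,1.000)
cell (1,2): code 1100 → (1.118,3.000)–(1.037,2.000)
cell (1,3): code 1100 → (1.915,4.000)–(1.118,3.000)
cell (1,4): code 1000 → (2.000,4.067)–(1.915,4.000)
cell (2,0): code 0110 → (2.000,0.847)–(3.000,0.942)
cell (2,4): code 1001 → (3.000,4.153)–(2.000,4.067)
cell (3,0): code 0010 → (3.000,0.942)–(3.073,1.000)
cell (3,1): code 0011 → (3.073,1.000)–(3.842,2.000)
cell (3,2): code 0011 → (3.842,2.000)–(3.874,3.000)
cell (3,3): code 0011 → (3.874,3.000)–(3.197,4.000)
cell (3,4): code 0001 → (3.197,4.000)–(3.000,4.153)
total: 12 segments, chained into 1 closed loop(s), length Σ = 9.723289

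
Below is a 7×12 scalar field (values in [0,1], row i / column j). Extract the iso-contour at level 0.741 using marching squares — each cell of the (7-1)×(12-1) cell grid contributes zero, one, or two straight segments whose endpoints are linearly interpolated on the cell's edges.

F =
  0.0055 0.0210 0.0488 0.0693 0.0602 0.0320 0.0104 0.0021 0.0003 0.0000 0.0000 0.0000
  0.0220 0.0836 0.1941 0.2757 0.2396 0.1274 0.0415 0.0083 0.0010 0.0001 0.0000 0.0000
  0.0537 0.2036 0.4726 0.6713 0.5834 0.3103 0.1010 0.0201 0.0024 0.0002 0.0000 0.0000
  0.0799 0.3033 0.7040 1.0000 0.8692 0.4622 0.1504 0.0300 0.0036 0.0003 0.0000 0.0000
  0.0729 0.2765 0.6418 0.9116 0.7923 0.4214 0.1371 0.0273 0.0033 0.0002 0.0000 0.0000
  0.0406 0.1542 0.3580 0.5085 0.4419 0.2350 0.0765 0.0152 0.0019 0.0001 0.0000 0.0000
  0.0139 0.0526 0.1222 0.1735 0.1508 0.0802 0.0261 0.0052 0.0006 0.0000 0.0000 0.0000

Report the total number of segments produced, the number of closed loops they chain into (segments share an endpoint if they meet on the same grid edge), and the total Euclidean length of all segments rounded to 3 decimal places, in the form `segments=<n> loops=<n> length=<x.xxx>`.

segments=8 loops=1 length=6.826

cell (2,2): code 0100 → (2.212,3.000)–(3.000,2.125)
cell (2,3): code 1100 → (2.551,4.000)–(2.212,3.000)
cell (2,4): code 1000 → (3.000,4.315)–(2.551,4.000)
cell (3,2): code 0110 → (3.000,2.125)–(4.000,2.368)
cell (3,4): code 1001 → (4.000,4.138)–(3.000,4.315)
cell (4,2): code 0010 → (4.000,2.368)–(4.423,3.000)
cell (4,3): code 0011 → (4.423,3.000)–(4.146,4.000)
cell (4,4): code 0001 → (4.146,4.000)–(4.000,4.138)
total: 8 segments, chained into 1 closed loop(s), length Σ = 6.826040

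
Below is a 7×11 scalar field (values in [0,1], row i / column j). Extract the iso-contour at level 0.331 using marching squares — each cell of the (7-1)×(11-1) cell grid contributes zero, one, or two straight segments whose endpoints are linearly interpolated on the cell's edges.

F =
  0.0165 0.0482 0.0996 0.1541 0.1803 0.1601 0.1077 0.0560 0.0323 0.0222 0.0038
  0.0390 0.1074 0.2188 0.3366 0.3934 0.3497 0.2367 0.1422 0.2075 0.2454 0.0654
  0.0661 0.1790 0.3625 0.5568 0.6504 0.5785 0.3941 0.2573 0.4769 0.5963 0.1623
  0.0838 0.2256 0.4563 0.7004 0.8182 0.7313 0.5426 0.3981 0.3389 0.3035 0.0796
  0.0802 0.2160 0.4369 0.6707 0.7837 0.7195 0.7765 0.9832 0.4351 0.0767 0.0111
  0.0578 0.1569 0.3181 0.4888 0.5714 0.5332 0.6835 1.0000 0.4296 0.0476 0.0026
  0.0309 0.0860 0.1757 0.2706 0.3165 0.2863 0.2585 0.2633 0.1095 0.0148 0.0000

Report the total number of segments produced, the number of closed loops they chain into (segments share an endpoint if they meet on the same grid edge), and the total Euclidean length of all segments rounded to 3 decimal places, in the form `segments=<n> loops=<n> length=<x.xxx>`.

segments=28 loops=1 length=23.543

cell (0,2): code 0100 → (0.969,3.000)–(1.000,2.952)
cell (0,3): code 1100 → (0.707,4.000)–(0.969,3.000)
cell (0,4): code 1100 → (0.901,5.000)–(0.707,4.000)
cell (0,5): code 1000 → (1.000,5.165)–(0.901,5.000)
cell (1,1): code 0100 → (1.781,2.000)–(2.000,1.828)
cell (1,2): code 1110 → (1.000,2.952)–(1.781,2.000)
cell (1,5): code 1101 → (1.599,6.000)–(1.000,5.165)
cell (1,6): code 1000 → (2.000,6.461)–(1.599,6.000)
cell (1,7): code 0100 → (1.458,8.000)–(2.000,7.336)
cell (1,8): code 1100 → (1.244,9.000)–(1.458,8.000)
cell (1,9): code 1000 → (2.000,9.611)–(1.244,9.000)
cell (2,1): code 0110 → (2.000,1.828)–(3.000,1.457)
cell (2,6): code 1101 → (2.523,7.000)–(2.000,6.461)
cell (2,7): code 1110 → (2.000,7.336)–(2.523,7.000)
cell (2,8): code 1011 → (3.000,8.223)–(2.906,9.000)
cell (2,9): code 0001 → (2.906,9.000)–(2.000,9.611)
cell (3,1): code 0110 → (3.000,1.457)–(4.000,1.521)
cell (3,8): code 1001 → (4.000,8.290)–(3.000,8.223)
cell (4,1): code 0010 → (4.000,1.521)–(4.891,2.000)
cell (4,2): code 0111 → (4.891,2.000)–(5.000,2.076)
cell (4,8): code 1001 → (5.000,8.258)–(4.000,8.290)
cell (5,2): code 0010 → (5.000,2.076)–(5.723,3.000)
cell (5,3): code 0011 → (5.723,3.000)–(5.943,4.000)
cell (5,4): code 0011 → (5.943,4.000)–(5.819,5.000)
cell (5,5): code 0011 → (5.819,5.000)–(5.829,6.000)
cell (5,6): code 0011 → (5.829,6.000)–(5.908,7.000)
cell (5,7): code 0011 → (5.908,7.000)–(5.308,8.000)
cell (5,8): code 0001 → (5.308,8.000)–(5.000,8.258)
total: 28 segments, chained into 1 closed loop(s), length Σ = 23.543286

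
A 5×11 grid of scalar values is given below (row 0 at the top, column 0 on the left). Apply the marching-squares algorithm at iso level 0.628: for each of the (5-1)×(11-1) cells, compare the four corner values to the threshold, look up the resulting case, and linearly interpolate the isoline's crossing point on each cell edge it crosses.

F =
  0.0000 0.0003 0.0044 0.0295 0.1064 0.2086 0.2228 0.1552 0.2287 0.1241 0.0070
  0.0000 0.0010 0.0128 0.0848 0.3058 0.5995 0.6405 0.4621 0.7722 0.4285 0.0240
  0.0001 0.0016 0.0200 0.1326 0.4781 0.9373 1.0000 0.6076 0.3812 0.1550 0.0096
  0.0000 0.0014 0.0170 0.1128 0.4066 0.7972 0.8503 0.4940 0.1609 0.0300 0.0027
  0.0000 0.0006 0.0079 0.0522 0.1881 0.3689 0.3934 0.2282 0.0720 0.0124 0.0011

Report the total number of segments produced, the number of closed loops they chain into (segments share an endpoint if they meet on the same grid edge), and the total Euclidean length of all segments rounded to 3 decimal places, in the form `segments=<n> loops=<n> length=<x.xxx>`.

segments=14 loops=2 length=10.195

cell (0,5): code 0100 → (0.970,6.000)–(1.000,5.695)
cell (0,6): code 1000 → (1.000,6.070)–(0.970,6.000)
cell (0,7): code 0100 → (0.735,8.000)–(1.000,7.535)
cell (0,8): code 1000 → (1.000,8.420)–(0.735,8.000)
cell (1,4): code 0100 → (1.084,5.000)–(2.000,4.326)
cell (1,5): code 1110 → (1.000,5.695)–(1.084,5.000)
cell (1,6): code 1001 → (2.000,6.948)–(1.000,6.070)
cell (1,7): code 0010 → (1.000,7.535)–(1.369,8.000)
cell (1,8): code 0001 → (1.369,8.000)–(1.000,8.420)
cell (2,4): code 0110 → (2.000,4.326)–(3.000,4.567)
cell (2,6): code 1001 → (3.000,6.624)–(2.000,6.948)
cell (3,4): code 0010 → (3.000,4.567)–(3.395,5.000)
cell (3,5): code 0011 → (3.395,5.000)–(3.487,6.000)
cell (3,6): code 0001 → (3.487,6.000)–(3.000,6.624)
total: 14 segments, chained into 2 closed loop(s), length Σ = 10.195378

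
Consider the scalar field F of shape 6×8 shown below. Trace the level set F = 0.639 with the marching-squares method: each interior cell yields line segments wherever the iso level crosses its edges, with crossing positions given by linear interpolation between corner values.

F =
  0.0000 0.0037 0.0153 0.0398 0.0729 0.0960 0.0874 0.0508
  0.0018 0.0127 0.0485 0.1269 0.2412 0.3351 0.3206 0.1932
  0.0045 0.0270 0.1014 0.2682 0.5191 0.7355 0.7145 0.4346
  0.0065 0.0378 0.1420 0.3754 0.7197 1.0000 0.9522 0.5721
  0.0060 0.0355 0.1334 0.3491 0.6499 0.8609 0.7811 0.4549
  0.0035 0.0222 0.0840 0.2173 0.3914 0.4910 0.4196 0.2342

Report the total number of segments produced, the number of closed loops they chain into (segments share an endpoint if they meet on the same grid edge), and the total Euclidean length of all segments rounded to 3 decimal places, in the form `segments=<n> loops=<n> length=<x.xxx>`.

segments=12 loops=1 length=9.164

cell (1,4): code 0100 → (1.759,5.000)–(2.000,4.554)
cell (1,5): code 1100 → (1.808,6.000)–(1.759,5.000)
cell (1,6): code 1000 → (2.000,6.270)–(1.808,6.000)
cell (2,3): code 0100 → (2.598,4.000)–(3.000,3.766)
cell (2,4): code 1110 → (2.000,4.554)–(2.598,4.000)
cell (2,6): code 1001 → (3.000,6.824)–(2.000,6.270)
cell (3,3): code 0110 → (3.000,3.766)–(4.000,3.964)
cell (3,6): code 1001 → (4.000,6.436)–(3.000,6.824)
cell (4,3): code 0010 → (4.000,3.964)–(4.042,4.000)
cell (4,4): code 0011 → (4.042,4.000)–(4.600,5.000)
cell (4,5): code 0011 → (4.600,5.000)–(4.393,6.000)
cell (4,6): code 0001 → (4.393,6.000)–(4.000,6.436)
total: 12 segments, chained into 1 closed loop(s), length Σ = 9.163688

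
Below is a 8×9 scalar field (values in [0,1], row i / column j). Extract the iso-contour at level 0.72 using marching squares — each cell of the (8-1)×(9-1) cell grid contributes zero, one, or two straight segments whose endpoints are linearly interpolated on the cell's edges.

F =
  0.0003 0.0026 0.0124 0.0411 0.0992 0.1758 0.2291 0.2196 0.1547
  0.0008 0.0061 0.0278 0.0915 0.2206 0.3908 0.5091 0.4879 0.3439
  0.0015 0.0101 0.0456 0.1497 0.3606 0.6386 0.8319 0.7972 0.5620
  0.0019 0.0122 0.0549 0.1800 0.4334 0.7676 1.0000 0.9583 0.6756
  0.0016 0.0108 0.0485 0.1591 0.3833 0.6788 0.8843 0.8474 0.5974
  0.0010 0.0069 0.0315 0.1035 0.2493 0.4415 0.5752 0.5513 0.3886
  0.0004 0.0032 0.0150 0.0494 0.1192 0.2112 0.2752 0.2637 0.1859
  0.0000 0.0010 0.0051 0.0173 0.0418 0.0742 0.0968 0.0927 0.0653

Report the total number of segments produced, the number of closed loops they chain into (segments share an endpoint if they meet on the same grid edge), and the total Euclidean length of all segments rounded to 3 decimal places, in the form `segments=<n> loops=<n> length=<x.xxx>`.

cell (1,5): code 0100 → (1.653,6.000)–(2.000,5.421)
cell (1,6): code 1100 → (1.750,7.000)–(1.653,6.000)
cell (1,7): code 1000 → (2.000,7.328)–(1.750,7.000)
cell (2,4): code 0100 → (2.631,5.000)–(3.000,4.858)
cell (2,5): code 1110 → (2.000,5.421)–(2.631,5.000)
cell (2,7): code 1001 → (3.000,7.843)–(2.000,7.328)
cell (3,4): code 0010 → (3.000,4.858)–(3.536,5.000)
cell (3,5): code 0111 → (3.536,5.000)–(4.000,5.200)
cell (3,7): code 1001 → (4.000,7.510)–(3.000,7.843)
cell (4,5): code 0010 → (4.000,5.200)–(4.532,6.000)
cell (4,6): code 0011 → (4.532,6.000)–(4.430,7.000)
cell (4,7): code 0001 → (4.430,7.000)–(4.000,7.510)
total: 12 segments, chained into 1 closed loop(s), length Σ = 9.116939

segments=12 loops=1 length=9.117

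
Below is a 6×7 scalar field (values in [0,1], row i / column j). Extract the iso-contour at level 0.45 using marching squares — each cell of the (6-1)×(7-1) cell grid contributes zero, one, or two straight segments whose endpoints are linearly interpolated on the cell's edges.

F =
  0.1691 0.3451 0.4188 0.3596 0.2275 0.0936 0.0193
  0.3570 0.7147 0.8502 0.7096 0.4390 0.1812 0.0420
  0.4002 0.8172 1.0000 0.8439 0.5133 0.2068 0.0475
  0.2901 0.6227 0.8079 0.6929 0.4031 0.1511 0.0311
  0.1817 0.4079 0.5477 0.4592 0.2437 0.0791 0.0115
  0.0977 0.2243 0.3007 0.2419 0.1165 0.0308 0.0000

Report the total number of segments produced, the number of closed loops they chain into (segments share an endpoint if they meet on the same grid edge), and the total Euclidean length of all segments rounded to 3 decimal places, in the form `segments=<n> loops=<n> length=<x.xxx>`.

cell (0,0): code 0100 → (0.284,1.000)–(1.000,0.260)
cell (0,1): code 1100 → (0.072,2.000)–(0.284,1.000)
cell (0,2): code 1100 → (0.258,3.000)–(0.072,2.000)
cell (0,3): code 1000 → (1.000,3.959)–(0.258,3.000)
cell (1,0): code 0110 → (1.000,0.260)–(2.000,0.119)
cell (1,3): code 1101 → (1.148,4.000)–(1.000,3.959)
cell (1,4): code 1000 → (2.000,4.207)–(1.148,4.000)
cell (2,0): code 0110 → (2.000,0.119)–(3.000,0.481)
cell (2,3): code 1011 → (3.000,3.838)–(2.574,4.000)
cell (2,4): code 0001 → (2.574,4.000)–(2.000,4.207)
cell (3,0): code 0010 → (3.000,0.481)–(3.804,1.000)
cell (3,1): code 0111 → (3.804,1.000)–(4.000,1.301)
cell (3,3): code 1001 → (4.000,3.043)–(3.000,3.838)
cell (4,1): code 0010 → (4.000,1.301)–(4.396,2.000)
cell (4,2): code 0011 → (4.396,2.000)–(4.042,3.000)
cell (4,3): code 0001 → (4.042,3.000)–(4.000,3.043)
total: 16 segments, chained into 1 closed loop(s), length Σ = 12.968622

segments=16 loops=1 length=12.969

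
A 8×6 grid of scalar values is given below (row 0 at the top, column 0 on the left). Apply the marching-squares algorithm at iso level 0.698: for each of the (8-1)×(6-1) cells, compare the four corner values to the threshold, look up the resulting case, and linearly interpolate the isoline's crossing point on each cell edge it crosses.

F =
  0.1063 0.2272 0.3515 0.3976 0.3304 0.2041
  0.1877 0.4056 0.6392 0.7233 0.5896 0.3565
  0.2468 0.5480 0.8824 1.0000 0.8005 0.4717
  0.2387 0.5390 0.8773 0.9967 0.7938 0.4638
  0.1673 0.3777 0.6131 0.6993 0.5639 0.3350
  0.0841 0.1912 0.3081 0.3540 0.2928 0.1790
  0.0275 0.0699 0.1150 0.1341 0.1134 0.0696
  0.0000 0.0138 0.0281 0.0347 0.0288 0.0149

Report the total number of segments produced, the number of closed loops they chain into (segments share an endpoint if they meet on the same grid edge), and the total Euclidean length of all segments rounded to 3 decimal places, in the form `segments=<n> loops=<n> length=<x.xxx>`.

cell (0,2): code 0100 → (0.922,3.000)–(1.000,2.699)
cell (0,3): code 1000 → (1.000,3.189)–(0.922,3.000)
cell (1,1): code 0100 → (1.242,2.000)–(2.000,1.449)
cell (1,2): code 1110 → (1.000,2.699)–(1.242,2.000)
cell (1,3): code 1101 → (1.514,4.000)–(1.000,3.189)
cell (1,4): code 1000 → (2.000,4.312)–(1.514,4.000)
cell (2,1): code 0110 → (2.000,1.449)–(3.000,1.470)
cell (2,4): code 1001 → (3.000,4.290)–(2.000,4.312)
cell (3,1): code 0010 → (3.000,1.470)–(3.679,2.000)
cell (3,2): code 0111 → (3.679,2.000)–(4.000,2.985)
cell (3,3): code 1011 → (4.000,3.010)–(3.417,4.000)
cell (3,4): code 0001 → (3.417,4.000)–(3.000,4.290)
cell (4,2): code 0010 → (4.000,2.985)–(4.004,3.000)
cell (4,3): code 0001 → (4.004,3.000)–(4.000,3.010)
total: 14 segments, chained into 1 closed loop(s), length Σ = 9.310627

segments=14 loops=1 length=9.311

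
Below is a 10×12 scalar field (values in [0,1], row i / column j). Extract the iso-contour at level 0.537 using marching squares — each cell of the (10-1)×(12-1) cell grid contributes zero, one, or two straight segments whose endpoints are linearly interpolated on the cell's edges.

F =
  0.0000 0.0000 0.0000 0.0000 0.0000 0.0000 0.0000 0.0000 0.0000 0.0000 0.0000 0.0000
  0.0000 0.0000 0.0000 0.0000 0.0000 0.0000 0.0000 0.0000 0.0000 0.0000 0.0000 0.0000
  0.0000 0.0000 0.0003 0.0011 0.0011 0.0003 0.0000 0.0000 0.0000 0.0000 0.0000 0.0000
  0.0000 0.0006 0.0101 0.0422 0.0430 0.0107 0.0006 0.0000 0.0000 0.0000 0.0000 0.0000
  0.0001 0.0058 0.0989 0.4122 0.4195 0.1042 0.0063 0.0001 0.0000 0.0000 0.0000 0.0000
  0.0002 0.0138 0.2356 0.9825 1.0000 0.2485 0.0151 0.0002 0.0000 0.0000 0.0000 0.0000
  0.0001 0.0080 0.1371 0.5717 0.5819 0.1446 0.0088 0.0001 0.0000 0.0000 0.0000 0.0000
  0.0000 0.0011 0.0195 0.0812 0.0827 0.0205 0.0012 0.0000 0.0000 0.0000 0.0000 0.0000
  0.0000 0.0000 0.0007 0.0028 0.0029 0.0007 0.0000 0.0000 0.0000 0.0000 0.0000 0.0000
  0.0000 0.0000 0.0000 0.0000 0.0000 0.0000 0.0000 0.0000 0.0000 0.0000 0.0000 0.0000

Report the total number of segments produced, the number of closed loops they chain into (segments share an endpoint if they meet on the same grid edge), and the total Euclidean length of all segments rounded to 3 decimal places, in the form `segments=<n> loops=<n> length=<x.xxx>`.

segments=8 loops=1 length=6.484

cell (4,2): code 0100 → (4.219,3.000)–(5.000,2.404)
cell (4,3): code 1100 → (4.202,4.000)–(4.219,3.000)
cell (4,4): code 1000 → (5.000,4.616)–(4.202,4.000)
cell (5,2): code 0110 → (5.000,2.404)–(6.000,2.920)
cell (5,4): code 1001 → (6.000,4.103)–(5.000,4.616)
cell (6,2): code 0010 → (6.000,2.920)–(6.071,3.000)
cell (6,3): code 0011 → (6.071,3.000)–(6.090,4.000)
cell (6,4): code 0001 → (6.090,4.000)–(6.000,4.103)
total: 8 segments, chained into 1 closed loop(s), length Σ = 6.483846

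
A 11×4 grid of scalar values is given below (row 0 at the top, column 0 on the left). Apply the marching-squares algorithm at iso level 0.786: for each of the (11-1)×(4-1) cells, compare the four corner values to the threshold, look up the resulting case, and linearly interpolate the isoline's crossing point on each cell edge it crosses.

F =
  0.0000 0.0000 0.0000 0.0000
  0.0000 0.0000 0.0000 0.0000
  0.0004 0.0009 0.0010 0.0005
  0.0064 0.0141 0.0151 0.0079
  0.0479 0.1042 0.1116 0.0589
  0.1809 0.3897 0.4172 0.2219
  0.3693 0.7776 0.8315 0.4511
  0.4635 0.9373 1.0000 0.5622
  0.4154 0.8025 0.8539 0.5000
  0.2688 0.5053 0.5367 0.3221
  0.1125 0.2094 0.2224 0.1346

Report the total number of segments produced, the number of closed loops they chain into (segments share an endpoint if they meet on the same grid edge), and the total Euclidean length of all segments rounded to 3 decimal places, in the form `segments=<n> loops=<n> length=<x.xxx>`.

segments=10 loops=1 length=6.695

cell (5,1): code 0100 → (5.890,2.000)–(6.000,1.156)
cell (5,2): code 1000 → (6.000,2.120)–(5.890,2.000)
cell (6,0): code 0100 → (6.053,1.000)–(7.000,0.681)
cell (6,1): code 1110 → (6.000,1.156)–(6.053,1.000)
cell (6,2): code 1001 → (7.000,2.489)–(6.000,2.120)
cell (7,0): code 0110 → (7.000,0.681)–(8.000,0.957)
cell (7,2): code 1001 → (8.000,2.192)–(7.000,2.489)
cell (8,0): code 0010 → (8.000,0.957)–(8.056,1.000)
cell (8,1): code 0011 → (8.056,1.000)–(8.214,2.000)
cell (8,2): code 0001 → (8.214,2.000)–(8.000,2.192)
total: 10 segments, chained into 1 closed loop(s), length Σ = 6.694559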